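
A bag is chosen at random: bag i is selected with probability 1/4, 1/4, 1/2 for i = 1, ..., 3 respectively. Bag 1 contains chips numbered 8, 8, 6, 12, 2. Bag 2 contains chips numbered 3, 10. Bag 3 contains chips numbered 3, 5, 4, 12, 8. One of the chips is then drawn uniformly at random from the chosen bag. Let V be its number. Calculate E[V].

53/8

E[V | bag 1] = (8+8+6+12+2)/5 = 36/5.
E[V | bag 2] = (3+10)/2 = 13/2.
E[V | bag 3] = (3+5+4+12+8)/5 = 32/5.
E[V] = (1/4)·(36/5) + (1/4)·(13/2) + (1/2)·(32/5) = 53/8.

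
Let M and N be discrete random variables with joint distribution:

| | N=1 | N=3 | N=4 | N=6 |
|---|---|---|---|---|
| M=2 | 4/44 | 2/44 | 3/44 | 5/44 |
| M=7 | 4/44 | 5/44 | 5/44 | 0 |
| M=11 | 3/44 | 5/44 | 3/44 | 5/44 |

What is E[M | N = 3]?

P(N = 3) = 3/11.
Σ M·P over the event = 2·(2/44) + 7·(5/44) + 11·(5/44) = 47/22.
E[M | N = 3] = (47/22) / (3/11) = 47/6.

47/6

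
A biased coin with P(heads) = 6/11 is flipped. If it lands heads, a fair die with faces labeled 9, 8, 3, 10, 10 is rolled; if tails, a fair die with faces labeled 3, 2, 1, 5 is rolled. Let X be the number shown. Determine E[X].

E[X | heads] = (9+8+3+10+10)/5 = 8.
E[X | tails] = (3+2+1+5)/4 = 11/4.
E[X] = (6/11)·(8) + (5/11)·(11/4) = 247/44.

247/44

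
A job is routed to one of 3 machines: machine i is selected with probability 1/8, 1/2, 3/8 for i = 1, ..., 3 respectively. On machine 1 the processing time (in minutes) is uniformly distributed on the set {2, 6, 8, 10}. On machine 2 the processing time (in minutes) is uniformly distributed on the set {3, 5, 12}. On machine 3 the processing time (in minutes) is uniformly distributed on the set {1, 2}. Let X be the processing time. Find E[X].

E[X | machine 1] = (2+6+8+10)/4 = 13/2.
E[X | machine 2] = (3+5+12)/3 = 20/3.
E[X | machine 3] = (1+2)/2 = 3/2.
By the law of total expectation,
E[X] = (1/8)·(13/2) + (1/2)·(20/3) + (3/8)·(3/2) = 113/24.

113/24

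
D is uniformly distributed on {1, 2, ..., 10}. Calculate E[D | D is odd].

Given D is odd, D is equally likely to be any of {1, 3, 5, 7, 9}.
E[D | D is odd] = (1 + 3 + 5 + 7 + 9) / 5 = 5.

5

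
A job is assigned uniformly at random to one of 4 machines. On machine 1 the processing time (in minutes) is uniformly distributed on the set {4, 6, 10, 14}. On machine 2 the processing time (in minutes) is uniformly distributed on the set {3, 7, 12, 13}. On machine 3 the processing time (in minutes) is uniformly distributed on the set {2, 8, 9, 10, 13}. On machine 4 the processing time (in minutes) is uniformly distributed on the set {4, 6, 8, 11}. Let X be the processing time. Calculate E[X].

329/40

E[X | machine 1] = (4+6+10+14)/4 = 17/2.
E[X | machine 2] = (3+7+12+13)/4 = 35/4.
E[X | machine 3] = (2+8+9+10+13)/5 = 42/5.
E[X | machine 4] = (4+6+8+11)/4 = 29/4.
By the law of total expectation,
E[X] = (1/4)·(17/2) + (1/4)·(35/4) + (1/4)·(42/5) + (1/4)·(29/4) = 329/40.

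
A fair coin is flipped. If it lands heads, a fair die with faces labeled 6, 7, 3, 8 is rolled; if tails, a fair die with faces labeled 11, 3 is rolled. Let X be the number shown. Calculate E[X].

13/2

E[X | heads] = (6+7+3+8)/4 = 6.
E[X | tails] = (11+3)/2 = 7.
E[X] = (1/2)·(6) + (1/2)·(7) = 13/2.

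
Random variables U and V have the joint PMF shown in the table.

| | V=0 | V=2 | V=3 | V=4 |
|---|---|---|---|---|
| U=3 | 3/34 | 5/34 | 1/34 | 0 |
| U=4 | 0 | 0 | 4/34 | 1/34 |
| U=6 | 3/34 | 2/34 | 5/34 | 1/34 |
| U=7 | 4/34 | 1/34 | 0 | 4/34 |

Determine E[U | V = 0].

11/2

P(V = 0) = 5/17.
Σ U·P over the event = 3·(3/34) + 6·(3/34) + 7·(4/34) = 55/34.
E[U | V = 0] = (55/34) / (5/17) = 11/2.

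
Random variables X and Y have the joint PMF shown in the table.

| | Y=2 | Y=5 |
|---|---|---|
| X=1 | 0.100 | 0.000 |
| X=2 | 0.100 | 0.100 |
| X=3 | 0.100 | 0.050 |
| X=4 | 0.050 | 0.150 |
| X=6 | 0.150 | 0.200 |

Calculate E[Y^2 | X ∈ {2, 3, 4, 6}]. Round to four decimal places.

P(X ∈ {2, 3, 4, 6}) = 0.900.
Σ Y^2·P over the event = 4·(0.100) + 25·(0.100) + 4·(0.100) + 25·(0.050) + 4·(0.050) + 25·(0.150) + 4·(0.150) + 25·(0.200) = 14.100.
E[Y^2 | X ∈ {2, 3, 4, 6}] = (14.100) / (0.900) = 15.6667.

15.6667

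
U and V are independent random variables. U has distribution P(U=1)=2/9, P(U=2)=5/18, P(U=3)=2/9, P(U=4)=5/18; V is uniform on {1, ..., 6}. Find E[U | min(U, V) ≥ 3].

32/9

P(min(U, V) ≥ 3) = 1/3.
Summing U·P(x,y) over outcomes with min(U, V) ≥ 3 gives 32/27.
E[U | min(U, V) ≥ 3] = (32/27) / (1/3) = 32/9.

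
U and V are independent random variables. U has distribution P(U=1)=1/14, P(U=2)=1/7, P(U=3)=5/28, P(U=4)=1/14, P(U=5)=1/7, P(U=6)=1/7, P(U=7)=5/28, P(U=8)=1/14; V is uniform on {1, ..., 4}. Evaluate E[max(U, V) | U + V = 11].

P(U + V = 11) = 1/16.
Summing max(U,V)·P(x,y) over outcomes with U + V = 11 gives 51/112.
E[max(U, V) | U + V = 11] = (51/112) / (1/16) = 51/7.

51/7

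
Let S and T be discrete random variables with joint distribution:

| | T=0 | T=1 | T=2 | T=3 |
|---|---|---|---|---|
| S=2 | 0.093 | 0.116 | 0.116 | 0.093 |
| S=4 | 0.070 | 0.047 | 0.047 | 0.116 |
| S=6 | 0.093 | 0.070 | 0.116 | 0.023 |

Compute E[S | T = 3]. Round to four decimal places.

P(T = 3) = 0.232.
Σ S·P over the event = 2·(0.093) + 4·(0.116) + 6·(0.023) = 0.788.
E[S | T = 3] = (0.788) / (0.232) = 3.3966.

3.3966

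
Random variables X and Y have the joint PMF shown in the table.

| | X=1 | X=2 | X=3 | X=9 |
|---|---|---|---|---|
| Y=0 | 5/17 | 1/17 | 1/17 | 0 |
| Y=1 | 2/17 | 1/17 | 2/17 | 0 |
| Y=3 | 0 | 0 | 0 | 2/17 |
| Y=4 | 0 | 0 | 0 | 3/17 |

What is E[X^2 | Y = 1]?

P(Y = 1) = 5/17.
Summing X^2·P(X=x,Y=y) over the conditioning event gives 24/17.
E[X^2 | Y = 1] = (24/17) / (5/17) = 24/5.

24/5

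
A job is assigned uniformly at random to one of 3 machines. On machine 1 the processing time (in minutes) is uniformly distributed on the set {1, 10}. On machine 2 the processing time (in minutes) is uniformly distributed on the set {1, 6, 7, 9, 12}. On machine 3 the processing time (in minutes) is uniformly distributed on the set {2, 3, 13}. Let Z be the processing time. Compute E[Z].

E[Z | machine 1] = (1+10)/2 = 11/2.
E[Z | machine 2] = (1+6+7+9+12)/5 = 7.
E[Z | machine 3] = (2+3+13)/3 = 6.
E[Z] = (1/3)·(11/2) + (1/3)·(7) + (1/3)·(6) = 37/6.

37/6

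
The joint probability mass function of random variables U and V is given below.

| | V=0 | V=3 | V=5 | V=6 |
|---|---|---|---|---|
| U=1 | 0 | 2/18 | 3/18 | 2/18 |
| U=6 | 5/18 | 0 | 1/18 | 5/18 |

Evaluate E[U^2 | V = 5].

39/4

P(V = 5) = 2/9.
Σ U^2·P over the event = 1·(3/18) + 36·(1/18) = 13/6.
E[U^2 | V = 5] = (13/6) / (2/9) = 39/4.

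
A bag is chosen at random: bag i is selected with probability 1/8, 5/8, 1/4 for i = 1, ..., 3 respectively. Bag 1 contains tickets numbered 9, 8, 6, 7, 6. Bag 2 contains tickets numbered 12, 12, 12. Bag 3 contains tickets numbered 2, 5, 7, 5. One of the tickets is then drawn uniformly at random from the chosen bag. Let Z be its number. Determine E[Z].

767/80

E[Z | bag 1] = (9+8+6+7+6)/5 = 36/5.
E[Z | bag 2] = (12+12+12)/3 = 12.
E[Z | bag 3] = (2+5+7+5)/4 = 19/4.
E[Z] = (1/8)·(36/5) + (5/8)·(12) + (1/4)·(19/4) = 767/80.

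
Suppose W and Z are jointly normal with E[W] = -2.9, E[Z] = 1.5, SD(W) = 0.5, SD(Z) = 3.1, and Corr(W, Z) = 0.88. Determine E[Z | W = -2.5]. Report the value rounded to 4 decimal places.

The regression of Z on W has slope ρ·σ_Z/σ_W and passes through (μ_W, μ_Z).
E[Z | W=-2.5] = 1.5 + (0.88)·(3.1/0.5)·(-2.5 − (-2.9)) = 1.5 + (5.456)·(0.4) = 3.6824.

3.6824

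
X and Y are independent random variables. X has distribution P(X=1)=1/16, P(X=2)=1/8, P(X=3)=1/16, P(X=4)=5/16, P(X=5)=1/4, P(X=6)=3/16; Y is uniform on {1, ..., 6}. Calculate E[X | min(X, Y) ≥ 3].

P(min(X, Y) ≥ 3) = 13/24.
Summing X·P(x,y) over outcomes with min(X, Y) ≥ 3 gives 61/24.
E[X | min(X, Y) ≥ 3] = (61/24) / (13/24) = 61/13.

61/13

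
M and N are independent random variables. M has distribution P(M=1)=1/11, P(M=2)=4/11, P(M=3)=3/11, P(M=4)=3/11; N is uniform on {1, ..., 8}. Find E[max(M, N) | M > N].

62/19

P(M > N) = 19/88.
Summing max(M,N)·P(x,y) over outcomes with M > N gives 31/44.
E[max(M, N) | M > N] = (31/44) / (19/88) = 62/19.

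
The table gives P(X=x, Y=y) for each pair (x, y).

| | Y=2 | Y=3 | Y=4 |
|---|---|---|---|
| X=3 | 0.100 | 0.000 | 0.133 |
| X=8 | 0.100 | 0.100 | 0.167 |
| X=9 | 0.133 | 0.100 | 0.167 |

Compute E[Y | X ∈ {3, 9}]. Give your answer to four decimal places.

P(X ∈ {3, 9}) = 0.633.
Σ Y·P over the event = 2·(0.100) + 4·(0.133) + 2·(0.133) + 3·(0.100) + 4·(0.167) = 1.966.
E[Y | X ∈ {3, 9}] = (1.966) / (0.633) = 3.1058.

3.1058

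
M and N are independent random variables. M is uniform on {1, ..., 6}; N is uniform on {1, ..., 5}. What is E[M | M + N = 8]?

Outcomes with M + N = 8: (3,5), (4,4), (5,3), (6,2), each with probability 1/30.
E[M | M + N = 8] = (3 + 4 + 5 + 6) / 4 = 9/2.

9/2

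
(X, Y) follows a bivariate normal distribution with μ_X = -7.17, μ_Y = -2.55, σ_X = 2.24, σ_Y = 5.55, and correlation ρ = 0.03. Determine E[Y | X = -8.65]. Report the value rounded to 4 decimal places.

The regression of Y on X has slope ρ·σ_Y/σ_X and passes through (μ_X, μ_Y).
E[Y | X=-8.65] = -2.55 + (0.03)·(5.55/2.24)·(-8.65 − (-7.17)) = -2.55 + (0.07433)·(-1.48) = -2.6600.

-2.6600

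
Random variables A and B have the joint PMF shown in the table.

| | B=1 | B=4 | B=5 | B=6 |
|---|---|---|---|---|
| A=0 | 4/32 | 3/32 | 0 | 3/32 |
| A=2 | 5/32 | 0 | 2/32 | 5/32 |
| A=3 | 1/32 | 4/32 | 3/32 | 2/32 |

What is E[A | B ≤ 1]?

13/10

P(B ≤ 1) = 5/16.
Σ A·P over the event = 0·(4/32) + 2·(5/32) + 3·(1/32) = 13/32.
E[A | B ≤ 1] = (13/32) / (5/16) = 13/10.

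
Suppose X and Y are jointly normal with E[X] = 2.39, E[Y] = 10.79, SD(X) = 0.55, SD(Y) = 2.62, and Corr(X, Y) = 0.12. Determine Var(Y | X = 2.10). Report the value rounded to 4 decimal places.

For a bivariate normal, Var(Y | X=x) = σ_Y²(1 − ρ²).
Var(Y | X=2.10) = (2.62)²·(1 − (0.12)²) = 6.8644·0.9856 = 6.7656.

6.7656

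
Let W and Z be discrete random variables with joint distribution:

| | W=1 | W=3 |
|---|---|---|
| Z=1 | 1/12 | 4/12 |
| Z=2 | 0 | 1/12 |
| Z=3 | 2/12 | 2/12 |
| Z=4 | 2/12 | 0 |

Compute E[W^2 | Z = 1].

P(Z = 1) = 5/12.
Σ W^2·P over the event = 1·(1/12) + 9·(4/12) = 37/12.
E[W^2 | Z = 1] = (37/12) / (5/12) = 37/5.

37/5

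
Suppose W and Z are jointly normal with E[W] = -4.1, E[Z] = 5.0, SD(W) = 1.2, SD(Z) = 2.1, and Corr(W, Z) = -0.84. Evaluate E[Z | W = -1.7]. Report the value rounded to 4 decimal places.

E[Z | W=x] = μ_Z + ρ(σ_Z/σ_W)(x − μ_W) for jointly normal variables.
E[Z | W=-1.7] = 5.0 + (-0.84)·(2.1/1.2)·(-1.7 − (-4.1)) = 5.0 + (-1.47)·(2.4) = 1.4720.

1.4720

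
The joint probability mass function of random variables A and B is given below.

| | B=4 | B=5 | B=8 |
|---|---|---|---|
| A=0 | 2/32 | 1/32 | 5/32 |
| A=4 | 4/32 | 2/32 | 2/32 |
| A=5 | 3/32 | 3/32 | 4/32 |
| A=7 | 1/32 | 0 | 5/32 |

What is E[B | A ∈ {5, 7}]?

103/16

P(A ∈ {5, 7}) = 1/2.
Σ B·P over the event = 4·(3/32) + 5·(3/32) + 8·(4/32) + 4·(1/32) + 8·(5/32) = 103/32.
E[B | A ∈ {5, 7}] = (103/32) / (1/2) = 103/16.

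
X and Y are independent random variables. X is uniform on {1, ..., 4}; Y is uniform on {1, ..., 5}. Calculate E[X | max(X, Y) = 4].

22/7

Outcomes with max(X, Y) = 4: (1,4), (2,4), (3,4), (4,1), (4,2), (4,3), (4,4), each with probability 1/20.
E[X | max(X, Y) = 4] = (1 + 2 + 3 + 4 + 4 + 4 + 4) / 7 = 22/7.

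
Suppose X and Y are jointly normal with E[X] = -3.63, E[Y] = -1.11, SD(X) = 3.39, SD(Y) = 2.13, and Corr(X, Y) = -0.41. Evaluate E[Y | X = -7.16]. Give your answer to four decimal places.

-0.2006

E[Y | X=x] = μ_Y + ρ(σ_Y/σ_X)(x − μ_X) for jointly normal variables.
E[Y | X=-7.16] = -1.11 + (-0.41)·(2.13/3.39)·(-7.16 − (-3.63)) = -1.11 + (-0.25761)·(-3.53) = -0.2006.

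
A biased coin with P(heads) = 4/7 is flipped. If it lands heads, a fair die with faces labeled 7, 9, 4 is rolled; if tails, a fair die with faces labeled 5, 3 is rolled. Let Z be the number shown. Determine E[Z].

116/21

E[Z | heads] = (7+9+4)/3 = 20/3.
E[Z | tails] = (5+3)/2 = 4.
By the law of total expectation,
E[Z] = (4/7)·(20/3) + (3/7)·(4) = 116/21.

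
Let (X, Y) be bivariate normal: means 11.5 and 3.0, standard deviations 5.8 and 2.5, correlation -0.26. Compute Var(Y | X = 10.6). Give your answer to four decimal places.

Var(Y | X=x) = (1 − ρ²)·σ_Y².
Var(Y | X=10.6) = (2.5)²·(1 − (-0.26)²) = 6.25·0.9324 = 5.8275.

5.8275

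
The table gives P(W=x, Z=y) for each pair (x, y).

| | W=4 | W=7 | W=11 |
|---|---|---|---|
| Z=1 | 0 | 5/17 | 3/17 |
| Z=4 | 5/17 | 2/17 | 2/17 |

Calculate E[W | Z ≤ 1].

P(Z ≤ 1) = 8/17.
Σ W·P over the event = 7·(5/17) + 11·(3/17) = 4.
E[W | Z ≤ 1] = (4) / (8/17) = 17/2.

17/2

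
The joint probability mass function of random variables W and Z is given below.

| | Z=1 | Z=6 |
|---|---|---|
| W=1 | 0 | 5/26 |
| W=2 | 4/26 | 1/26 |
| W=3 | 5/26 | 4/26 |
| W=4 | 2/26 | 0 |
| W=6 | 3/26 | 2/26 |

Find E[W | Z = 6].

P(Z = 6) = 6/13.
Σ W·P over the event = 1·(5/26) + 2·(1/26) + 3·(4/26) + 6·(2/26) = 31/26.
E[W | Z = 6] = (31/26) / (6/13) = 31/12.

31/12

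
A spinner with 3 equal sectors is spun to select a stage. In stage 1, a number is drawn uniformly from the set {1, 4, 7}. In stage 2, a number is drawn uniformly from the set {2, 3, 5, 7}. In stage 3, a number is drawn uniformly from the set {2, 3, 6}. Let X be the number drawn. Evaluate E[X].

143/36

E[X | stage 1] = (1+4+7)/3 = 4.
E[X | stage 2] = (2+3+5+7)/4 = 17/4.
E[X | stage 3] = (2+3+6)/3 = 11/3.
By the law of total expectation,
E[X] = (1/3)·(4) + (1/3)·(17/4) + (1/3)·(11/3) = 143/36.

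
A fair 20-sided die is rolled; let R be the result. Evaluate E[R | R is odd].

10

Given R is odd, R is equally likely to be any of {1, 3, 5, 7, 9, 11, 13, 15, 17, 19}.
E[R | R is odd] = (1 + 3 + 5 + 7 + 9 + 11 + 13 + 15 + 17 + 19) / 10 = 10.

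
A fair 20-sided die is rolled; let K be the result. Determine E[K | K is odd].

10

Given K is odd, K is equally likely to be any of {1, 3, 5, 7, 9, 11, 13, 15, 17, 19}.
E[K | K is odd] = (1 + 3 + 5 + 7 + 9 + 11 + 13 + 15 + 17 + 19) / 10 = 10.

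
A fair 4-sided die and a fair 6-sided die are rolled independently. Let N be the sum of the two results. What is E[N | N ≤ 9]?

P(N ≤ 9) = 23/24.
Σ over the event: 2·1/24 + 3·1/12 + 4·1/8 + 5·1/6 + 6·1/6 + 7·1/6 + 8·1/8 + 9·1/12 = 67/12.
E[N | N ≤ 9] = (67/12) / (23/24) = 134/23.

134/23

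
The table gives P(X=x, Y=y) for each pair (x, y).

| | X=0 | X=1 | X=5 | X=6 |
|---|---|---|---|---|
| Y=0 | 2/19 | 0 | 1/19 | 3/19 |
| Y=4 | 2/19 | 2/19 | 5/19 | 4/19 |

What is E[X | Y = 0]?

P(Y = 0) = 6/19.
Σ X·P over the event = 0·(2/19) + 5·(1/19) + 6·(3/19) = 23/19.
E[X | Y = 0] = (23/19) / (6/19) = 23/6.

23/6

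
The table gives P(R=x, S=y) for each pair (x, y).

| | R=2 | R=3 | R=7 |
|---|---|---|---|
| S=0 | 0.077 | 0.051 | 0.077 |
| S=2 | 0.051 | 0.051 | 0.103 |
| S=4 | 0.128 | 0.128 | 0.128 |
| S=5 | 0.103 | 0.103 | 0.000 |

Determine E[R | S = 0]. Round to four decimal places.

4.1268

P(S = 0) = 0.205.
Σ R·P over the event = 2·(0.077) + 3·(0.051) + 7·(0.077) = 0.846.
E[R | S = 0] = (0.846) / (0.205) = 4.1268.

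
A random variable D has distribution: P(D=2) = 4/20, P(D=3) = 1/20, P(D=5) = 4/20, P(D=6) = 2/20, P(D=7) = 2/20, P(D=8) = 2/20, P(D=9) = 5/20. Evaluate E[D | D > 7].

61/7

P(D > 7) = 7/20.
Σ over the event: 8·1/10 + 9·1/4 = 61/20.
E[D | D > 7] = (61/20) / (7/20) = 61/7.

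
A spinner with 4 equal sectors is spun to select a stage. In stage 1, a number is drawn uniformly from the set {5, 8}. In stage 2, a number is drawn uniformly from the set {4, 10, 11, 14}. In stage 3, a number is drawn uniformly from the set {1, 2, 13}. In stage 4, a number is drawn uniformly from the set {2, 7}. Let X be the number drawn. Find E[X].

E[X | stage 1] = (5+8)/2 = 13/2.
E[X | stage 2] = (4+10+11+14)/4 = 39/4.
E[X | stage 3] = (1+2+13)/3 = 16/3.
E[X | stage 4] = (2+7)/2 = 9/2.
By the law of total expectation,
E[X] = (1/4)·(13/2) + (1/4)·(39/4) + (1/4)·(16/3) + (1/4)·(9/2) = 313/48.

313/48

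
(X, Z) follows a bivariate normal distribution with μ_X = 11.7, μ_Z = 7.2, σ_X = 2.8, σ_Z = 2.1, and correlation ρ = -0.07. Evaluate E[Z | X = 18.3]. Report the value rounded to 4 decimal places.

6.8535

E[Z | X=x] = μ_Z + ρ(σ_Z/σ_X)(x − μ_X) for jointly normal variables.
E[Z | X=18.3] = 7.2 + (-0.07)·(2.1/2.8)·(18.3 − (11.7)) = 7.2 + (-0.0525)·(6.6) = 6.8535.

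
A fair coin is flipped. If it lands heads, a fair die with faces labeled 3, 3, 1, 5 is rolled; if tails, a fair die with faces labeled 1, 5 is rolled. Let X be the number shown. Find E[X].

3

E[X | heads] = (3+3+1+5)/4 = 3.
E[X | tails] = (1+5)/2 = 3.
E[X] = (1/2)·(3) + (1/2)·(3) = 3.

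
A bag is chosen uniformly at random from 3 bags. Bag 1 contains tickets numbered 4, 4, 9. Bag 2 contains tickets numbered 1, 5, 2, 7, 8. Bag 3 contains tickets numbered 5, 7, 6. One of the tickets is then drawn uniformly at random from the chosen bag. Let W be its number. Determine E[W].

244/45

E[W | bag 1] = (4+4+9)/3 = 17/3.
E[W | bag 2] = (1+5+2+7+8)/5 = 23/5.
E[W | bag 3] = (5+7+6)/3 = 6.
By the law of total expectation,
E[W] = (1/3)·(17/3) + (1/3)·(23/5) + (1/3)·(6) = 244/45.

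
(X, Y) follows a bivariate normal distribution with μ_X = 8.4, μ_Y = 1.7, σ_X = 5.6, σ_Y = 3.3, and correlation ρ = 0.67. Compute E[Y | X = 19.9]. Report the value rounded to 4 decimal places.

The regression of Y on X has slope ρ·σ_Y/σ_X and passes through (μ_X, μ_Y).
E[Y | X=19.9] = 1.7 + (0.67)·(3.3/5.6)·(19.9 − (8.4)) = 1.7 + (0.39482)·(11.5) = 6.2404.

6.2404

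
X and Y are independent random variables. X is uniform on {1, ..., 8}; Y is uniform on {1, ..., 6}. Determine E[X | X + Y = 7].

Outcomes with X + Y = 7: (1,6), (2,5), (3,4), (4,3), (5,2), (6,1), each with probability 1/48.
E[X | X + Y = 7] = (1 + 2 + 3 + 4 + 5 + 6) / 6 = 7/2.

7/2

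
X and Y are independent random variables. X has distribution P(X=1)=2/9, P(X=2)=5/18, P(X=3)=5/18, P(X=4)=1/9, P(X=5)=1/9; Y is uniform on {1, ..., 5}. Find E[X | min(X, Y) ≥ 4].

9/2

P(min(X, Y) ≥ 4) = 4/45.
Summing X·P(x,y) over outcomes with min(X, Y) ≥ 4 gives 2/5.
E[X | min(X, Y) ≥ 4] = (2/5) / (4/45) = 9/2.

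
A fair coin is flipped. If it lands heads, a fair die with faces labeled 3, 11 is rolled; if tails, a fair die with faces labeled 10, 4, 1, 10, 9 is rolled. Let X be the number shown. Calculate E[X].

E[X | heads] = (3+11)/2 = 7.
E[X | tails] = (10+4+1+10+9)/5 = 34/5.
By the law of total expectation,
E[X] = (1/2)·(7) + (1/2)·(34/5) = 69/10.

69/10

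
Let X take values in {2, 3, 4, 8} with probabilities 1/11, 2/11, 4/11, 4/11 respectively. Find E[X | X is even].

P(X is even) = 9/11.
Σ over the event: 2·1/11 + 4·4/11 + 8·4/11 = 50/11.
E[X | X is even] = (50/11) / (9/11) = 50/9.

50/9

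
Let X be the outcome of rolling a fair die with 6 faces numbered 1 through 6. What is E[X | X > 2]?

Given X > 2, X is equally likely to be any of {3, 4, 5, 6}.
E[X | X > 2] = (3 + 4 + 5 + 6) / 4 = 9/2.

9/2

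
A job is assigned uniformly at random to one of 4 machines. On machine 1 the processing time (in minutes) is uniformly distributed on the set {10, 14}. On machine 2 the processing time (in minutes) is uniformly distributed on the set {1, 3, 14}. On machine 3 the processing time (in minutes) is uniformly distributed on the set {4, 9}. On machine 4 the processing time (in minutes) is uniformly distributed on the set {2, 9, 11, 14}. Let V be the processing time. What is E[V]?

E[V | machine 1] = (10+14)/2 = 12.
E[V | machine 2] = (1+3+14)/3 = 6.
E[V | machine 3] = (4+9)/2 = 13/2.
E[V | machine 4] = (2+9+11+14)/4 = 9.
By the law of total expectation,
E[V] = (1/4)·(12) + (1/4)·(6) + (1/4)·(13/2) + (1/4)·(9) = 67/8.

67/8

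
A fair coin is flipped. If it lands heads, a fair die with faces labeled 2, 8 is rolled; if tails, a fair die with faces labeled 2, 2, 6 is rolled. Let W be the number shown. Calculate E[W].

25/6

E[W | heads] = (2+8)/2 = 5.
E[W | tails] = (2+2+6)/3 = 10/3.
E[W] = (1/2)·(5) + (1/2)·(10/3) = 25/6.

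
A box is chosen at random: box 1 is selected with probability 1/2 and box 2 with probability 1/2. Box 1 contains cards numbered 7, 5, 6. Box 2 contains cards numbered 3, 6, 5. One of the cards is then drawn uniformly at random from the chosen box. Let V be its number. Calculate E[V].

16/3

E[V | box 1] = (7+5+6)/3 = 6.
E[V | box 2] = (3+6+5)/3 = 14/3.
By the law of total expectation,
E[V] = (1/2)·(6) + (1/2)·(14/3) = 16/3.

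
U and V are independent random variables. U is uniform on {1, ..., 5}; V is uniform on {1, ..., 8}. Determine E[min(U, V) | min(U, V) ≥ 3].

P(min(U, V) ≥ 3) = 9/20.
Summing min(U,V)·P(x,y) over outcomes with min(U, V) ≥ 3 gives 17/10.
E[min(U, V) | min(U, V) ≥ 3] = (17/10) / (9/20) = 34/9.

34/9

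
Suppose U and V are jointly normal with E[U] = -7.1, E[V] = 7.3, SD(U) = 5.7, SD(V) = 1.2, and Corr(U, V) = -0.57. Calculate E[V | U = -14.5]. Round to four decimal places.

E[V | U=x] = μ_V + ρ(σ_V/σ_U)(x − μ_U) for jointly normal variables.
E[V | U=-14.5] = 7.3 + (-0.57)·(1.2/5.7)·(-14.5 − (-7.1)) = 7.3 + (-0.12)·(-7.4) = 8.1880.

8.1880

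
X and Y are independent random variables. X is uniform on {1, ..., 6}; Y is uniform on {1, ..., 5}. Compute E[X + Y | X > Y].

7

P(X > Y) = 1/2.
Summing (X+Y)·P(x,y) over outcomes with X > Y gives 7/2.
E[X + Y | X > Y] = (7/2) / (1/2) = 7.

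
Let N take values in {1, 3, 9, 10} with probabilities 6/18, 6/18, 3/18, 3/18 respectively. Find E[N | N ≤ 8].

2

P(N ≤ 8) = 2/3.
Σ over the event: 1·1/3 + 3·1/3 = 4/3.
E[N | N ≤ 8] = (4/3) / (2/3) = 2.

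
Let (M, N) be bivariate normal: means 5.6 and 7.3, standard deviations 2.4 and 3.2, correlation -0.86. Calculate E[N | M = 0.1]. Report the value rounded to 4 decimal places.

For a bivariate normal, E[N | M=x] = μ_N + ρ·(σ_N/σ_M)·(x − μ_M).
E[N | M=0.1] = 7.3 + (-0.86)·(3.2/2.4)·(0.1 − (5.6)) = 7.3 + (-1.14667)·(-5.5) = 13.6067.

13.6067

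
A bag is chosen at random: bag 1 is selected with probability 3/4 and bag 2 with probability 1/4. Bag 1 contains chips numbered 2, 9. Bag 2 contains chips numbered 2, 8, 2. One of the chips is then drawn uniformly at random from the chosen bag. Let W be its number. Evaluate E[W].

41/8

E[W | bag 1] = (2+9)/2 = 11/2.
E[W | bag 2] = (2+8+2)/3 = 4.
By the law of total expectation,
E[W] = (3/4)·(11/2) + (1/4)·(4) = 41/8.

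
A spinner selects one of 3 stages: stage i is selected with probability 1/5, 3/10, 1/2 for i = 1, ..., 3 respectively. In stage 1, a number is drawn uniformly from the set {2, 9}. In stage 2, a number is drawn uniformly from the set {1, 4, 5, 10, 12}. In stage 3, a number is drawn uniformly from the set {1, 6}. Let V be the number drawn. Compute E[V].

477/100

E[V | stage 1] = (2+9)/2 = 11/2.
E[V | stage 2] = (1+4+5+10+12)/5 = 32/5.
E[V | stage 3] = (1+6)/2 = 7/2.
E[V] = (1/5)·(11/2) + (3/10)·(32/5) + (1/2)·(7/2) = 477/100.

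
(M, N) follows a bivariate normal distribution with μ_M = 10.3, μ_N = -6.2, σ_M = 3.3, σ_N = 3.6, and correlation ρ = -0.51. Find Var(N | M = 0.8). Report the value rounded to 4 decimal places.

9.5891

Var(N | M=x) = (1 − ρ²)·σ_N².
Var(N | M=0.8) = (3.6)²·(1 − (-0.51)²) = 12.96·0.7399 = 9.5891.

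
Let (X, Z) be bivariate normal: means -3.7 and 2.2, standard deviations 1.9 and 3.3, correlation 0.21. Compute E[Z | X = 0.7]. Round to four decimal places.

3.8048

E[Z | X=x] = μ_Z + ρ(σ_Z/σ_X)(x − μ_X) for jointly normal variables.
E[Z | X=0.7] = 2.2 + (0.21)·(3.3/1.9)·(0.7 − (-3.7)) = 2.2 + (0.364737)·(4.4) = 3.8048.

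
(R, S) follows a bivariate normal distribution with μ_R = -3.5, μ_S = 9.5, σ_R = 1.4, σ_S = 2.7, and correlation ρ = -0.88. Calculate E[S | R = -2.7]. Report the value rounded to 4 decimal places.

8.1423

For a bivariate normal, E[S | R=x] = μ_S + ρ·(σ_S/σ_R)·(x − μ_R).
E[S | R=-2.7] = 9.5 + (-0.88)·(2.7/1.4)·(-2.7 − (-3.5)) = 9.5 + (-1.6971)·(0.8) = 8.1423.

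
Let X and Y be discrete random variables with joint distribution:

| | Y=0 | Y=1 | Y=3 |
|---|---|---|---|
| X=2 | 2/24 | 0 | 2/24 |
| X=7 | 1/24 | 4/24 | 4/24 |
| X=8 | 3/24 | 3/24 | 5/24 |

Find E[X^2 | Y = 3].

P(Y = 3) = 11/24.
Σ X^2·P over the event = 4·(2/24) + 49·(4/24) + 64·(5/24) = 131/6.
E[X^2 | Y = 3] = (131/6) / (11/24) = 524/11.

524/11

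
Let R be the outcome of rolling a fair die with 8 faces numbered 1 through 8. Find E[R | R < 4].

Given R < 4, R is equally likely to be any of {1, 2, 3}.
E[R | R < 4] = (1 + 2 + 3) / 3 = 2.

2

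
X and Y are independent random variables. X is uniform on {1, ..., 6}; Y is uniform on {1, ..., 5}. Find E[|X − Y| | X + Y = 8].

Outcomes with X + Y = 8: (3,5), (4,4), (5,3), (6,2), each with probability 1/30.
E[|X − Y| | X + Y = 8] = (2 + 0 + 2 + 4) / 4 = 2.

2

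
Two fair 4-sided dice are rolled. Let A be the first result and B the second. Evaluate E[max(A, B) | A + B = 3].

Outcomes with A + B = 3: (1,2), (2,1), each with probability 1/16.
E[max(A, B) | A + B = 3] = (2 + 2) / 2 = 2.

2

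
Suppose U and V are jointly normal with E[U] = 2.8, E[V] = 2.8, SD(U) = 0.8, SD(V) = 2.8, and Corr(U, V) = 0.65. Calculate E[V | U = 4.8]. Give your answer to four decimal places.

7.3500

E[V | U=x] = μ_V + ρ(σ_V/σ_U)(x − μ_U) for jointly normal variables.
E[V | U=4.8] = 2.8 + (0.65)·(2.8/0.8)·(4.8 − (2.8)) = 2.8 + (2.275)·(2) = 7.3500.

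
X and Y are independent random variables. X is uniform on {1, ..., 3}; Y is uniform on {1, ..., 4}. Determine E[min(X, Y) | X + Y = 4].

4/3

P(X + Y = 4) = 1/4.
Summing min(X,Y)·P(x,y) over outcomes with X + Y = 4 gives 1/3.
E[min(X, Y) | X + Y = 4] = (1/3) / (1/4) = 4/3.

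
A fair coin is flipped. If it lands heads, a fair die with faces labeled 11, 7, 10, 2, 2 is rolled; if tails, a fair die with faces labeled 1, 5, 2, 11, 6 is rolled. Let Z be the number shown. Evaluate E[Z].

E[Z | heads] = (11+7+10+2+2)/5 = 32/5.
E[Z | tails] = (1+5+2+11+6)/5 = 5.
By the law of total expectation,
E[Z] = (1/2)·(32/5) + (1/2)·(5) = 57/10.

57/10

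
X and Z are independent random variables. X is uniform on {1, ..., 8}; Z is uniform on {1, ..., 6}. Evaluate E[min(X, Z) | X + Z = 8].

5/2

Outcomes with X + Z = 8: (2,6), (3,5), (4,4), (5,3), (6,2), (7,1), each with probability 1/48.
E[min(X, Z) | X + Z = 8] = (2 + 3 + 4 + 3 + 2 + 1) / 6 = 5/2.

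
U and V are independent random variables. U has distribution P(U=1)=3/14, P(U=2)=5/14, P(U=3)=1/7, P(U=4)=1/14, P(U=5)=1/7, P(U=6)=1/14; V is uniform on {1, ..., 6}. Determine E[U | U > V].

P(U > V) = 25/84.
Summing U·P(x,y) over outcomes with U > V gives 26/21.
E[U | U > V] = (26/21) / (25/84) = 104/25.

104/25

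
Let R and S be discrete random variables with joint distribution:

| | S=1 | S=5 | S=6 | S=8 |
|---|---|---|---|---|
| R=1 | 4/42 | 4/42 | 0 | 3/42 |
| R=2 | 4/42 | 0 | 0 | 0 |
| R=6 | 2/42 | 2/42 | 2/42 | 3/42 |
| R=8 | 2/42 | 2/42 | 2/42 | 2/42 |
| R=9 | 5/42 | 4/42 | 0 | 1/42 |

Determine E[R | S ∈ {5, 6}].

6

P(S ∈ {5, 6}) = 8/21.
Σ R·P over the event = 1·(4/42) + 6·(2/42) + 6·(2/42) + 8·(2/42) + 8·(2/42) + 9·(4/42) = 16/7.
E[R | S ∈ {5, 6}] = (16/7) / (8/21) = 6.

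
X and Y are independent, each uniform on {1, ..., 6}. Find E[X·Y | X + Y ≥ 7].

P(X + Y ≥ 7) = 7/12.
Summing XY·P(x,y) over outcomes with X + Y ≥ 7 gives 371/36.
E[X·Y | X + Y ≥ 7] = (371/36) / (7/12) = 53/3.

53/3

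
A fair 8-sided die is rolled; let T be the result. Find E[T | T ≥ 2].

5

Given T ≥ 2, T is equally likely to be any of {2, 3, 4, 5, 6, 7, 8}.
E[T | T ≥ 2] = (2 + 3 + 4 + 5 + 6 + 7 + 8) / 7 = 5.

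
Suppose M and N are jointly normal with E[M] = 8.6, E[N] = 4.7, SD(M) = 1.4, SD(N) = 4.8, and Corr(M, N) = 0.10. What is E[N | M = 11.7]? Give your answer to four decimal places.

The regression of N on M has slope ρ·σ_N/σ_M and passes through (μ_M, μ_N).
E[N | M=11.7] = 4.7 + (0.10)·(4.8/1.4)·(11.7 − (8.6)) = 4.7 + (0.34286)·(3.1) = 5.7629.

5.7629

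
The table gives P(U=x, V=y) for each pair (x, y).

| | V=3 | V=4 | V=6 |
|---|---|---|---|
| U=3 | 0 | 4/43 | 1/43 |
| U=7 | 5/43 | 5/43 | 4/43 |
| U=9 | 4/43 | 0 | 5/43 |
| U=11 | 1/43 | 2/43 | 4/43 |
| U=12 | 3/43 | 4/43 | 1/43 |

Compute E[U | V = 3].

118/13

P(V = 3) = 13/43.
Σ U·P over the event = 7·(5/43) + 9·(4/43) + 11·(1/43) + 12·(3/43) = 118/43.
E[U | V = 3] = (118/43) / (13/43) = 118/13.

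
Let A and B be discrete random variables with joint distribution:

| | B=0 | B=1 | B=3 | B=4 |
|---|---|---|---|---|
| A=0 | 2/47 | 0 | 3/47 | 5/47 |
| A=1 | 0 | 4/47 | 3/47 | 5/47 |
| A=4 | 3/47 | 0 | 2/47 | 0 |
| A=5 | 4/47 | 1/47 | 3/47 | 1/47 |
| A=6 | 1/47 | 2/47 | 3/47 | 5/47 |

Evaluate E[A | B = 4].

P(B = 4) = 16/47.
Σ A·P over the event = 0·(5/47) + 1·(5/47) + 5·(1/47) + 6·(5/47) = 40/47.
E[A | B = 4] = (40/47) / (16/47) = 5/2.

5/2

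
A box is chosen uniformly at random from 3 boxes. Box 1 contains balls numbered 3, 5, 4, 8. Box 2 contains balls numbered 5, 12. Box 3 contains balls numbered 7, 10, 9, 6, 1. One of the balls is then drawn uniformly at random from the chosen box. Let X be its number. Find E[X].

E[X | box 1] = (3+5+4+8)/4 = 5.
E[X | box 2] = (5+12)/2 = 17/2.
E[X | box 3] = (7+10+9+6+1)/5 = 33/5.
E[X] = (1/3)·(5) + (1/3)·(17/2) + (1/3)·(33/5) = 67/10.

67/10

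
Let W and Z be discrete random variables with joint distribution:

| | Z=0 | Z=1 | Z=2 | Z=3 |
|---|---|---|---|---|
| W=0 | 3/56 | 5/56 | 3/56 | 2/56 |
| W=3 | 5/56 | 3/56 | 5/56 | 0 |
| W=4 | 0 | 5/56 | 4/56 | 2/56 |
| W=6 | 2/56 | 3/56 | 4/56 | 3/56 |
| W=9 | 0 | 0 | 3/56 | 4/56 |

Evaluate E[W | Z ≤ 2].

52/15

P(Z ≤ 2) = 45/56.
Summing W·P(W=x,Z=y) over the conditioning event gives 39/14.
E[W | Z ≤ 2] = (39/14) / (45/56) = 52/15.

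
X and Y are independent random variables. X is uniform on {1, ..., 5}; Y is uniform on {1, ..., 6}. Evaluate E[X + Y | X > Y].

6

Outcomes with X > Y: (2,1), (3,1), (3,2), (4,1), (4,2), (4,3), (5,1), (5,2), (5,3), (5,4), each with probability 1/30.
E[X + Y | X > Y] = (3 + 4 + 5 + 5 + 6 + 7 + 6 + 7 + 8 + 9) / 10 = 6.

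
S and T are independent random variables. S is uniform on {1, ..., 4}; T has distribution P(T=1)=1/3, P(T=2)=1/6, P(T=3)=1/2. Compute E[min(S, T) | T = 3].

9/4

P(T = 3) = 1/2.
Summing min(S,T)·P(x,y) over outcomes with T = 3 gives 9/8.
E[min(S, T) | T = 3] = (9/8) / (1/2) = 9/4.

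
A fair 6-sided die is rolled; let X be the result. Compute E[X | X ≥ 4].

5

Given X ≥ 4, X is equally likely to be any of {4, 5, 6}.
E[X | X ≥ 4] = (4 + 5 + 6) / 3 = 5.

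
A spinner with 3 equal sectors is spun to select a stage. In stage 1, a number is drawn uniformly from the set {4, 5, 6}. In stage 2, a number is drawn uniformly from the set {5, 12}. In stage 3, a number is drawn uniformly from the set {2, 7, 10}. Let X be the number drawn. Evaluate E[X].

E[X | stage 1] = (4+5+6)/3 = 5.
E[X | stage 2] = (5+12)/2 = 17/2.
E[X | stage 3] = (2+7+10)/3 = 19/3.
E[X] = (1/3)·(5) + (1/3)·(17/2) + (1/3)·(19/3) = 119/18.

119/18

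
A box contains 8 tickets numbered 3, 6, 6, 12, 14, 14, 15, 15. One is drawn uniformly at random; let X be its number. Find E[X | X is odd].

P(X is odd) = 3/8.
Σ over the event: 3·1/8 + 15·1/4 = 33/8.
E[X | X is odd] = (33/8) / (3/8) = 11.

11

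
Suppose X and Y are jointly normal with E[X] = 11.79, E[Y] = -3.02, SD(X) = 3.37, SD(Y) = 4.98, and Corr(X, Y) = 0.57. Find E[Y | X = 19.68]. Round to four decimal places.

The regression of Y on X has slope ρ·σ_Y/σ_X and passes through (μ_X, μ_Y).
E[Y | X=19.68] = -3.02 + (0.57)·(4.98/3.37)·(19.68 − (11.79)) = -3.02 + (0.842315)·(7.89) = 3.6259.

3.6259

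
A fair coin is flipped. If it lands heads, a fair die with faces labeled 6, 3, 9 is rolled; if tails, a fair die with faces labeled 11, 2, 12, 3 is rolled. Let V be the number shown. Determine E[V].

E[V | heads] = (6+3+9)/3 = 6.
E[V | tails] = (11+2+12+3)/4 = 7.
E[V] = (1/2)·(6) + (1/2)·(7) = 13/2.

13/2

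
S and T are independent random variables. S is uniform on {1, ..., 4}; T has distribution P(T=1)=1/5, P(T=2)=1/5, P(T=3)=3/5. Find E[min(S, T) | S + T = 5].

P(S + T = 5) = 1/4.
Summing min(S,T)·P(x,y) over outcomes with S + T = 5 gives 9/20.
E[min(S, T) | S + T = 5] = (9/20) / (1/4) = 9/5.

9/5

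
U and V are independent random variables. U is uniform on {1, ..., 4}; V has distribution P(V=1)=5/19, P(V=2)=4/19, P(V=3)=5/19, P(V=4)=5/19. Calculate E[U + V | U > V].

139/28

P(U > V) = 7/19.
Summing (U+V)·P(x,y) over outcomes with U > V gives 139/76.
E[U + V | U > V] = (139/76) / (7/19) = 139/28.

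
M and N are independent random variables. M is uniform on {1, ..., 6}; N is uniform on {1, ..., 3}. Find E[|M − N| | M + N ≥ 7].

Outcomes with M + N ≥ 7: (4,3), (5,2), (5,3), (6,1), (6,2), (6,3), each with probability 1/18.
E[|M − N| | M + N ≥ 7] = (1 + 3 + 2 + 5 + 4 + 3) / 6 = 3.

3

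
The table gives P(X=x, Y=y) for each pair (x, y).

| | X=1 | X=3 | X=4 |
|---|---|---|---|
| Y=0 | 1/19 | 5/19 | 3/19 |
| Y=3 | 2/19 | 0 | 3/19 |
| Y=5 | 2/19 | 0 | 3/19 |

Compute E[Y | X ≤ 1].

16/5

P(X ≤ 1) = 5/19.
Σ Y·P over the event = 0·(1/19) + 3·(2/19) + 5·(2/19) = 16/19.
E[Y | X ≤ 1] = (16/19) / (5/19) = 16/5.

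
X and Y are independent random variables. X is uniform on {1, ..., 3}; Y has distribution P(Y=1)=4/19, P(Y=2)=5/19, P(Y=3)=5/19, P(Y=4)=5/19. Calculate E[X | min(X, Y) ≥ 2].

5/2

P(min(X, Y) ≥ 2) = 10/19.
Summing X·P(x,y) over outcomes with min(X, Y) ≥ 2 gives 25/19.
E[X | min(X, Y) ≥ 2] = (25/19) / (10/19) = 5/2.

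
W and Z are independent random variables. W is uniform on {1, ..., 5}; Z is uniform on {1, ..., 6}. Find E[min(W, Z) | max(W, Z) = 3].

P(max(W, Z) = 3) = 1/6.
Summing min(W,Z)·P(x,y) over outcomes with max(W, Z) = 3 gives 3/10.
E[min(W, Z) | max(W, Z) = 3] = (3/10) / (1/6) = 9/5.

9/5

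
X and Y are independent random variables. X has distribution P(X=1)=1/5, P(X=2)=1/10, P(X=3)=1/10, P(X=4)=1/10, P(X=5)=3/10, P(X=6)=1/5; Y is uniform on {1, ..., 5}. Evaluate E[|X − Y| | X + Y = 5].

11/5

P(X + Y = 5) = 1/10.
Summing |X−Y|·P(x,y) over outcomes with X + Y = 5 gives 11/50.
E[|X − Y| | X + Y = 5] = (11/50) / (1/10) = 11/5.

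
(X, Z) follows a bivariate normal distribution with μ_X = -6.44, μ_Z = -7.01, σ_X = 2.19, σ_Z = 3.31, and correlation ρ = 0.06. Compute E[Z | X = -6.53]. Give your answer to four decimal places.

For a bivariate normal, E[Z | X=x] = μ_Z + ρ·(σ_Z/σ_X)·(x − μ_X).
E[Z | X=-6.53] = -7.01 + (0.06)·(3.31/2.19)·(-6.53 − (-6.44)) = -7.01 + (0.090685)·(-0.09) = -7.0182.

-7.0182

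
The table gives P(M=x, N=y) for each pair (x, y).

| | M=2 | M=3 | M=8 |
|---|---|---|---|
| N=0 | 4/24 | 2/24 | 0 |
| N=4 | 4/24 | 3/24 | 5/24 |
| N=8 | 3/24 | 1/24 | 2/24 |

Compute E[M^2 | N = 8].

P(N = 8) = 1/4.
Σ M^2·P over the event = 4·(3/24) + 9·(1/24) + 64·(2/24) = 149/24.
E[M^2 | N = 8] = (149/24) / (1/4) = 149/6.

149/6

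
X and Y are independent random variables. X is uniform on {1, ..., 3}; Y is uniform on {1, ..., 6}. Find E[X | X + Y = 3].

3/2

Outcomes with X + Y = 3: (1,2), (2,1), each with probability 1/18.
E[X | X + Y = 3] = (1 + 2) / 2 = 3/2.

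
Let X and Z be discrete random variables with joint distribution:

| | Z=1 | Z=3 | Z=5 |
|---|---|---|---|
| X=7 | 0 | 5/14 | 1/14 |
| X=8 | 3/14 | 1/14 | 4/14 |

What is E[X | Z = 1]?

P(Z = 1) = 3/14.
Σ X·P over the event = 8·(3/14) = 12/7.
E[X | Z = 1] = (12/7) / (3/14) = 8.

8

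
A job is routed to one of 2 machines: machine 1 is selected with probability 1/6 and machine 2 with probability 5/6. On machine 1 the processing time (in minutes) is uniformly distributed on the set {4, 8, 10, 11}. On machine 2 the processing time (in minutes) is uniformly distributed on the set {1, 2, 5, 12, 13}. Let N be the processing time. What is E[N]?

E[N | machine 1] = (4+8+10+11)/4 = 33/4.
E[N | machine 2] = (1+2+5+12+13)/5 = 33/5.
E[N] = (1/6)·(33/4) + (5/6)·(33/5) = 55/8.

55/8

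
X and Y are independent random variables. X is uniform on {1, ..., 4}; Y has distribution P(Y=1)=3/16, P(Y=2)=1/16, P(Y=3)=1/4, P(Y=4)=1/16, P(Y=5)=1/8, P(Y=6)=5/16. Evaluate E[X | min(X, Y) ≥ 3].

P(min(X, Y) ≥ 3) = 3/8.
Summing X·P(x,y) over outcomes with min(X, Y) ≥ 3 gives 21/16.
E[X | min(X, Y) ≥ 3] = (21/16) / (3/8) = 7/2.

7/2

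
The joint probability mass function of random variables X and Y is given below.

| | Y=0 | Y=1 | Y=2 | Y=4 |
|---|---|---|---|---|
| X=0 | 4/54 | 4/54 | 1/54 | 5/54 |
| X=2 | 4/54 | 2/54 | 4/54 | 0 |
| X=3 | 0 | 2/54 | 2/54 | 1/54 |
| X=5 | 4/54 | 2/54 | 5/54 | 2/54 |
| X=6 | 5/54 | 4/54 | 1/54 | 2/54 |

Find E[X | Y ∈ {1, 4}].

23/8

P(Y ∈ {1, 4}) = 4/9.
Summing X·P(X=x,Y=y) over the conditioning event gives 23/18.
E[X | Y ∈ {1, 4}] = (23/18) / (4/9) = 23/8.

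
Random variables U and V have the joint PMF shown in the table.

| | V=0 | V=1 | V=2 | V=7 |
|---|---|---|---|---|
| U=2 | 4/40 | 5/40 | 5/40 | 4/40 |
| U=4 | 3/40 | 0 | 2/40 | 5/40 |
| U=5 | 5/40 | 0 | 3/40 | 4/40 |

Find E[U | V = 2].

P(V = 2) = 1/4.
Σ U·P over the event = 2·(5/40) + 4·(2/40) + 5·(3/40) = 33/40.
E[U | V = 2] = (33/40) / (1/4) = 33/10.

33/10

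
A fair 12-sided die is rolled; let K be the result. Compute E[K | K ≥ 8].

10

Given K ≥ 8, K is equally likely to be any of {8, 9, 10, 11, 12}.
E[K | K ≥ 8] = (8 + 9 + 10 + 11 + 12) / 5 = 10.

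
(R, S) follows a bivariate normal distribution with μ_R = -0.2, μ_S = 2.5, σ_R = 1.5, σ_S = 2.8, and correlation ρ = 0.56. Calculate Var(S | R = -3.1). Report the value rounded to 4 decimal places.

The conditional variance in a bivariate normal is σ_S²(1 − ρ²), independent of x.
Var(S | R=-3.1) = (2.8)²·(1 − (0.56)²) = 7.84·0.6864 = 5.3814.

5.3814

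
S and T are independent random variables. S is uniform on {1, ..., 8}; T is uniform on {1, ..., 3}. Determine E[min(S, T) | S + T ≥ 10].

8/3

Outcomes with S + T ≥ 10: (7,3), (8,2), (8,3), each with probability 1/24.
E[min(S, T) | S + T ≥ 10] = (3 + 2 + 3) / 3 = 8/3.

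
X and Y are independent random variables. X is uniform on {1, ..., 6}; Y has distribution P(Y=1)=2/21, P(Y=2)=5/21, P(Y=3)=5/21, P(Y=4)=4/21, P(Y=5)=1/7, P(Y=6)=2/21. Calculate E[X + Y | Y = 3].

13/2

P(Y = 3) = 5/21.
Summing (X+Y)·P(x,y) over outcomes with Y = 3 gives 65/42.
E[X + Y | Y = 3] = (65/42) / (5/21) = 13/2.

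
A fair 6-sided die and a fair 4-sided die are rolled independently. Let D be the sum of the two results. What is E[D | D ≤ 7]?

46/9

P(D ≤ 7) = 3/4.
Σ over the event: 2·1/24 + 3·1/12 + 4·1/8 + 5·1/6 + 6·1/6 + 7·1/6 = 23/6.
E[D | D ≤ 7] = (23/6) / (3/4) = 46/9.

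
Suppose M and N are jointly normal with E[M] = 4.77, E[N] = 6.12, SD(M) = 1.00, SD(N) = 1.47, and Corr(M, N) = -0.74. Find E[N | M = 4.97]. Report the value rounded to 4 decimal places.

The regression of N on M has slope ρ·σ_N/σ_M and passes through (μ_M, μ_N).
E[N | M=4.97] = 6.12 + (-0.74)·(1.47/1.00)·(4.97 − (4.77)) = 6.12 + (-1.0878)·(0.2) = 5.9024.

5.9024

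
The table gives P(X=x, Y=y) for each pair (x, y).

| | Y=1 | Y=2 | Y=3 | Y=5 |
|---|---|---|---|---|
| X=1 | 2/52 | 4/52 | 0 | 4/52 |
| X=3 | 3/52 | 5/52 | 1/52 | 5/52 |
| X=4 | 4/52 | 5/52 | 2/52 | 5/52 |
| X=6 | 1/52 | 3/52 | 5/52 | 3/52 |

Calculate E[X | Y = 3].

41/8

P(Y = 3) = 2/13.
Σ X·P over the event = 3·(1/52) + 4·(2/52) + 6·(5/52) = 41/52.
E[X | Y = 3] = (41/52) / (2/13) = 41/8.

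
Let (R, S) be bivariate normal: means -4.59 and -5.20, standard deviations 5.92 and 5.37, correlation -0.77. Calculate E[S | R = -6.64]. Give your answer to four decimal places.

-3.7682

For a bivariate normal, E[S | R=x] = μ_S + ρ·(σ_S/σ_R)·(x − μ_R).
E[S | R=-6.64] = -5.20 + (-0.77)·(5.37/5.92)·(-6.64 − (-4.59)) = -5.20 + (-0.69846)·(-2.05) = -3.7682.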